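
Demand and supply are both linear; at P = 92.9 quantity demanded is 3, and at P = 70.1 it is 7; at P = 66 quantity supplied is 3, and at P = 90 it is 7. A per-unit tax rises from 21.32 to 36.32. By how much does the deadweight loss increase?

36.95

Demand slope = (70.1 − 92.9)/(7 − 3) = −5.7, so P = 110 − 5.7Q.
Supply slope = (90 − 66)/(7 − 3) = 6, so P = 48 + 6Q.
Competitive equilibrium: 110 − 5.7Q = 48 + 6Q → Q* = 5.2991, P* = 79.7949.
For a per-unit tax t: ΔQ = t/11.7, so DWL = ½·t·(t/11.7) = t²/23.4.
At t = 21.32: DWL = 19.425. At t = 36.32: DWL = 56.374.
Increase = 56.374 − 19.425 = 36.95.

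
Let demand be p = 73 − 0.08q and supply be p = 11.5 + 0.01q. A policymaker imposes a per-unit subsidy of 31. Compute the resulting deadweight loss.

Competitive equilibrium: 73 − 0.08q = 11.5 + 0.01q → q* = 683.3333, p* = 18.3333.
The subsidy lowers effective supply by 31: p = 0.01q − 19.5.
New quantity: 73 − 0.08q = 0.01q − 19.5 → q' = 1027.7778.
Overproduction Δq = 1027.7778 − 683.3333 = 344.4445; wedge = subsidy = 31.
DWL = ½ × 344.4445 × 31 = 5338.89.

5338.89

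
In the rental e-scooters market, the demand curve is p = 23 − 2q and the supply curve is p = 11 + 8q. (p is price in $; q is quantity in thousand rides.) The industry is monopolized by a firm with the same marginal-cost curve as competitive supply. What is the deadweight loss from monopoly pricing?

Competitive equilibrium: 23 − 2q = 11 + 8q → q* = 1.2, p* = 20.6.
Marginal revenue: MR = 23 − 4q. Set MR = MC: 23 − 4q = 11 + 8q → q_m = 1.
Price p_m = 23 − 2·1 = 21; MC(q_m) = 11 + 8·1 = 19.
Competitive q* = 1.2, so Δq = 0.2; wedge = 21 − 19 = 2.
DWL = ½ × 0.2 × 2 = $0.20 thousand.

$0.20 thousand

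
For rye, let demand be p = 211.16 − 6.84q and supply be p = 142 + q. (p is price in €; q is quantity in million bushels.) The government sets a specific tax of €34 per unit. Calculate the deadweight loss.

Competitive equilibrium: 211.16 − 6.84q = 142 + q → q* = 8.8214, p* = 150.8214.
With the tax, the buyer price exceeds the seller price by 34: (211.16 − 6.84q) − (142 + q) = 34 → q' = 4.4847.
Δq = 8.8214 − 4.4847 = 4.3367; the wedge equals the tax, 34.
Welfare loss = ½ × 4.3367 × 34 = €73.72 million.

€73.72 million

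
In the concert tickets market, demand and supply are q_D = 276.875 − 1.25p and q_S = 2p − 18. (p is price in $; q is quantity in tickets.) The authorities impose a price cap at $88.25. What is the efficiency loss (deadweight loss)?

In inverse form: demand p = 221.5 − 0.8q, supply p = 9 + 0.5q.
Competitive equilibrium: 221.5 − 0.8q = 9 + 0.5q → q* = 163.4615, p* = 90.7308.
At the ceiling p = 88.25, quantity supplied = (88.25 − 9)/0.5 = 158.5.
Willingness to pay at q' = 158.5: 221.5 − 0.8·158.5 = 94.7.
Δq = 163.4615 − 158.5 = 4.9615; wedge = 94.7 − 88.25 = 6.45.
DWL = ½ × 4.9615 × 6.45 = $16.

$16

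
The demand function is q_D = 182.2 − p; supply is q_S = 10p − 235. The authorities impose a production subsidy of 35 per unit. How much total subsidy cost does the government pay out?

6163.18

In inverse form: demand p = 182.2 − q, supply p = 23.5 + 0.1q.
Competitive equilibrium: 182.2 − q = 23.5 + 0.1q → q* = 144.2727, p* = 37.9273.
The subsidy lowers effective supply by 35: p = 0.1q − 11.5.
New quantity: 182.2 − q = 0.1q − 11.5 → q' = 176.0909.
Total subsidy cost = 35 × 176.0909 = 6163.18.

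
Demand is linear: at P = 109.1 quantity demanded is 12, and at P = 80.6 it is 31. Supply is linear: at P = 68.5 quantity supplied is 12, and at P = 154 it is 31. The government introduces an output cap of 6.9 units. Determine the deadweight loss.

Demand slope = (80.6 − 109.1)/(31 − 12) = −1.5, so P = 127.1 − 1.5Q.
Supply slope = (154 − 68.5)/(31 − 12) = 4.5, so P = 14.5 + 4.5Q.
Competitive equilibrium: 127.1 − 1.5Q = 14.5 + 4.5Q → Q* = 18.7667, P* = 98.95.
At Q = 6.9: demand price = 127.1 − 1.5·6.9 = 116.75; supply price = 14.5 + 4.5·6.9 = 45.55.
ΔQ = 18.7667 − 6.9 = 11.8667; wedge = 116.75 − 45.55 = 71.2.
The triangle = ½ × 11.8667 × 71.2 = 422.45.

422.45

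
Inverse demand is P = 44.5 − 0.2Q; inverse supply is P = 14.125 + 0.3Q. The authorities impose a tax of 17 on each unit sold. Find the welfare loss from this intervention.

Competitive equilibrium: 44.5 − 0.2Q = 14.125 + 0.3Q → Q* = 60.75, P* = 32.35.
With the tax, the buyer price exceeds the seller price by 17: (44.5 − 0.2Q) − (14.125 + 0.3Q) = 17 → Q' = 26.75.
ΔQ = 60.75 − 26.75 = 34; the wedge equals the tax, 17.
DWL = ½ × 34 × 17 = 289.

289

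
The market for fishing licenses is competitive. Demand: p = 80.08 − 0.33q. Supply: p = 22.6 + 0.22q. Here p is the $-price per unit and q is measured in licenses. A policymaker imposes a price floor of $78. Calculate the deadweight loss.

$2652.22

Competitive equilibrium: 80.08 − 0.33q = 22.6 + 0.22q → q* = 104.5091, p* = 45.592.
At the floor p = 78, quantity demanded = (80.08 − 78)/0.33 = 6.303.
Sellers' marginal cost at q' = 6.303: 22.6 + 0.22·6.303 = 23.9867.
Δq = 104.5091 − 6.303 = 98.2061; wedge = 78 − 23.9867 = 54.0133.
The triangle = ½ × 98.2061 × 54.0133 = $2652.22.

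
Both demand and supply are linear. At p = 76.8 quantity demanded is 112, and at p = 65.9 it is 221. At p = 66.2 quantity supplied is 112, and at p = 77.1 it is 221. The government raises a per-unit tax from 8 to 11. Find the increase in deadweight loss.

142.50

Demand slope = (65.9 − 76.8)/(221 − 112) = −0.1, so p = 88 − 0.1q.
Supply slope = (77.1 − 66.2)/(221 − 112) = 0.1, so p = 55 + 0.1q.
Competitive equilibrium: 88 − 0.1q = 55 + 0.1q → q* = 165, p* = 71.5.
For a per-unit tax t: Δq = t/0.2, so DWL = ½·t·(t/0.2) = t²/0.4.
At t = 8: DWL = 160. At t = 11: DWL = 302.5.
Increase = 302.5 − 160 = 142.50.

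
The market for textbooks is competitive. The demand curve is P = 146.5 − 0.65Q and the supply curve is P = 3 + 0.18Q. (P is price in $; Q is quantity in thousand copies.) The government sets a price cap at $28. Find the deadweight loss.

$479.82 thousand

Competitive equilibrium: 146.5 − 0.65Q = 3 + 0.18Q → Q* = 172.8916, P* = 34.1205.
At the ceiling P = 28, quantity supplied = (28 − 3)/0.18 = 138.8889.
Willingness to pay at Q' = 138.8889: 146.5 − 0.65·138.8889 = 56.2222.
ΔQ = 172.8916 − 138.8889 = 34.0027; wedge = 56.2222 − 28 = 28.2222.
The triangle = ½ × 34.0027 × 28.2222 = $479.82 thousand.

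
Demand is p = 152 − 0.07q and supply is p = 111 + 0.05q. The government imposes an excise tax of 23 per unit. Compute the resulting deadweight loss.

2204.17

Competitive equilibrium: 152 − 0.07q = 111 + 0.05q → q* = 341.6667, p* = 128.0833.
With the tax, the buyer price exceeds the seller price by 23: (152 − 0.07q) − (111 + 0.05q) = 23 → q' = 150.
Δq = 341.6667 − 150 = 191.6667; the wedge equals the tax, 23.
Deadweight loss = ½ × 191.6667 × 23 = 2204.17.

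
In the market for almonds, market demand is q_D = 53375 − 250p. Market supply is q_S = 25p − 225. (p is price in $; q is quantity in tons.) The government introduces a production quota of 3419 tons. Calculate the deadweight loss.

$33214.96

In inverse form: demand p = 213.5 − 0.004q, supply p = 9 + 0.04q.
Competitive equilibrium: 213.5 − 0.004q = 9 + 0.04q → q* = 4647.7273, p* = 194.9091.
At q = 3419: demand price = 213.5 − 0.004·3419 = 199.824; supply price = 9 + 0.04·3419 = 145.76.
Δq = 4647.7273 − 3419 = 1228.7273; wedge = 199.824 − 145.76 = 54.064.
DWL = ½ × 1228.7273 × 54.064 = $33214.96.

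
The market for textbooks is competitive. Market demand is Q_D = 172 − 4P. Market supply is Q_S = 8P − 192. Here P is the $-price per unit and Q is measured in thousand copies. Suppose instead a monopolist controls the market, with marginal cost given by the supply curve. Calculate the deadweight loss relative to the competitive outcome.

In inverse form: demand P = 43 − 0.25Q, supply P = 24 + 0.125Q.
Competitive equilibrium: 43 − 0.25Q = 24 + 0.125Q → Q* = 50.6667, P* = 30.3333.
Marginal revenue: MR = 43 − 0.5Q. Set MR = MC: 43 − 0.5Q = 24 + 0.125Q → Q_m = 30.4.
Price P_m = 43 − 0.25·30.4 = 35.4; MC(Q_m) = 24 + 0.125·30.4 = 27.8.
Competitive Q* = 50.6667, so ΔQ = 20.2667; wedge = 35.4 − 27.8 = 7.6.
The triangle = ½ × 20.2667 × 7.6 = $77.01 thousand.

$77.01 thousand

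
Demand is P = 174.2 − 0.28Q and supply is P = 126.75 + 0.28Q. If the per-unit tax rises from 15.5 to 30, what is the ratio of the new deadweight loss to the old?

3.746

Competitive equilibrium: 174.2 − 0.28Q = 126.75 + 0.28Q → Q* = 84.7321, P* = 150.475.
For a per-unit tax t: ΔQ = t/0.56, so DWL = ½·t·(t/0.56) = t²/1.12.
At t = 15.5: DWL = 214.509. At t = 30: DWL = 803.571.
Ratio = (30/15.5)² = 3.746.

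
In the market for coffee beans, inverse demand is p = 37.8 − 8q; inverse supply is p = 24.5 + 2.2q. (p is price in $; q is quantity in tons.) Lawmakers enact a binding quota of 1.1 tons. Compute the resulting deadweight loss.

$0.21

Competitive equilibrium: 37.8 − 8q = 24.5 + 2.2q → q* = 1.3039, p* = 27.3686.
At q = 1.1: demand price = 37.8 − 8·1.1 = 29; supply price = 24.5 + 2.2·1.1 = 26.92.
Δq = 1.3039 − 1.1 = 0.2039; wedge = 29 − 26.92 = 2.08.
The triangle = ½ × 0.2039 × 2.08 = $0.21.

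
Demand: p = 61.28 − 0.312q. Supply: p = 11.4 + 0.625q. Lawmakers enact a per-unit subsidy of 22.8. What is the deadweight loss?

277.40

Competitive equilibrium: 61.28 − 0.312q = 11.4 + 0.625q → q* = 53.2337, p* = 44.6711.
The subsidy lowers effective supply by 22.8: p = 0.625q − 11.4.
New quantity: 61.28 − 0.312q = 0.625q − 11.4 → q' = 77.5667.
Overproduction Δq = 77.5667 − 53.2337 = 24.333; wedge = subsidy = 22.8.
Welfare loss = ½ × 24.333 × 22.8 = 277.40.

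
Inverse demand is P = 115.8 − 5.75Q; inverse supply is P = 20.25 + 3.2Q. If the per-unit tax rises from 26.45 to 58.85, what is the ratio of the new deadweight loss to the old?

4.950

Competitive equilibrium: 115.8 − 5.75Q = 20.25 + 3.2Q → Q* = 10.676, P* = 54.4131.
For a per-unit tax t: ΔQ = t/8.95, so DWL = ½·t·(t/8.95) = t²/17.9.
At t = 26.45: DWL = 39.084. At t = 58.85: DWL = 193.482.
Ratio = (58.85/26.45)² = 4.950.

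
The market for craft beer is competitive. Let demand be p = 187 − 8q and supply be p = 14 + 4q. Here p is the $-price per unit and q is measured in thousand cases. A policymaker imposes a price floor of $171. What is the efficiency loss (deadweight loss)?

$925.04 thousand

Competitive equilibrium: 187 − 8q = 14 + 4q → q* = 14.4167, p* = 71.6667.
At the floor p = 171, quantity demanded = (187 − 171)/8 = 2.
Sellers' marginal cost at q' = 2: 14 + 4·2 = 22.
Δq = 14.4167 − 2 = 12.4167; wedge = 171 − 22 = 149.
Deadweight loss = ½ × 12.4167 × 149 = $925.04 thousand.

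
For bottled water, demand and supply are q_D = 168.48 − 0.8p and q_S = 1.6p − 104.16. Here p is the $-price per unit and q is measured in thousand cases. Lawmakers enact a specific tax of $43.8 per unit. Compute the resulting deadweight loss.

$511.584 thousand

In inverse form: demand p = 210.6 − 1.25q, supply p = 65.1 + 0.625q.
Competitive equilibrium: 210.6 − 1.25q = 65.1 + 0.625q → q* = 77.6, p* = 113.6.
With the tax, the buyer price exceeds the seller price by 43.8: (210.6 − 1.25q) − (65.1 + 0.625q) = 43.8 → q' = 54.24.
Δq = 77.6 − 54.24 = 23.36; the wedge equals the tax, 43.8.
Deadweight loss = ½ × 23.36 × 43.8 = $511.584 thousand.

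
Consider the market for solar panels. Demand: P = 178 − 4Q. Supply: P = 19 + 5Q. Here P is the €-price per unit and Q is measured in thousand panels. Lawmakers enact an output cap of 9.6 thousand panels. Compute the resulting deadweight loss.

Competitive equilibrium: 178 − 4Q = 19 + 5Q → Q* = 17.6667, P* = 107.3333.
At Q = 9.6: demand price = 178 − 4·9.6 = 139.6; supply price = 19 + 5·9.6 = 67.
ΔQ = 17.6667 − 9.6 = 8.0667; wedge = 139.6 − 67 = 72.6.
Welfare loss = ½ × 8.0667 × 72.6 = €292.82 thousand.

€292.82 thousand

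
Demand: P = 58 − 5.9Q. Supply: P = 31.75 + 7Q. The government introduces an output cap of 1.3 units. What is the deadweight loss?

3.48

Competitive equilibrium: 58 − 5.9Q = 31.75 + 7Q → Q* = 2.0349, P* = 45.9942.
At Q = 1.3: demand price = 58 − 5.9·1.3 = 50.33; supply price = 31.75 + 7·1.3 = 40.85.
ΔQ = 2.0349 − 1.3 = 0.7349; wedge = 50.33 − 40.85 = 9.48.
The triangle = ½ × 0.7349 × 9.48 = 3.48.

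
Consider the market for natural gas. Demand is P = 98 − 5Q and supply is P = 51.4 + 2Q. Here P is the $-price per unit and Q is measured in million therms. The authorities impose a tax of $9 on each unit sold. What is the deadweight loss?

$5.79 million

Competitive equilibrium: 98 − 5Q = 51.4 + 2Q → Q* = 6.6571, P* = 64.7143.
With the tax, the buyer price exceeds the seller price by 9: (98 − 5Q) − (51.4 + 2Q) = 9 → Q' = 5.3714.
ΔQ = 6.6571 − 5.3714 = 1.2857; the wedge equals the tax, 9.
Welfare loss = ½ × 1.2857 × 9 = $5.79 million.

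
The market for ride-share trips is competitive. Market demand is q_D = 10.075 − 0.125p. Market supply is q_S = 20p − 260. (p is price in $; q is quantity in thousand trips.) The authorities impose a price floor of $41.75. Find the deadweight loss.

$50.48 thousand

In inverse form: demand p = 80.6 − 8q, supply p = 13 + 0.05q.
Competitive equilibrium: 80.6 − 8q = 13 + 0.05q → q* = 8.39752, p* = 13.41988.
At the floor p = 41.75, quantity demanded = (80.6 − 41.75)/8 = 4.85625.
Sellers' marginal cost at q' = 4.85625: 13 + 0.05·4.85625 = 13.24281.
Δq = 8.39752 − 4.85625 = 3.54127; wedge = 41.75 − 13.24281 = 28.50719.
The triangle = ½ × 3.54127 × 28.50719 = $50.48 thousand.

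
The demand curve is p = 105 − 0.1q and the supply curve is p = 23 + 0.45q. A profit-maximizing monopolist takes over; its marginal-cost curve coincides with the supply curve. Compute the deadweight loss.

144.68

Competitive equilibrium: 105 − 0.1q = 23 + 0.45q → q* = 149.0909, p* = 90.0909.
Marginal revenue: MR = 105 − 0.2q. Set MR = MC: 105 − 0.2q = 23 + 0.45q → q_m = 126.1538.
Price p_m = 105 − 0.1·126.1538 = 92.3846; MC(q_m) = 23 + 0.45·126.1538 = 79.7692.
Competitive q* = 149.0909, so Δq = 22.9371; wedge = 92.3846 − 79.7692 = 12.6154.
Deadweight loss = ½ × 22.9371 × 12.6154 = 144.68.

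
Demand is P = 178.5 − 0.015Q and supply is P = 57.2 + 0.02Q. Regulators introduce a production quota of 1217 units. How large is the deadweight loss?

Competitive equilibrium: 178.5 − 0.015Q = 57.2 + 0.02Q → Q* = 3465.7143, P* = 126.5143.
At Q = 1217: demand price = 178.5 − 0.015·1217 = 160.245; supply price = 57.2 + 0.02·1217 = 81.54.
ΔQ = 3465.7143 − 1217 = 2248.7143; wedge = 160.245 − 81.54 = 78.705.
DWL = ½ × 2248.7143 × 78.705 = 88492.53.

88492.53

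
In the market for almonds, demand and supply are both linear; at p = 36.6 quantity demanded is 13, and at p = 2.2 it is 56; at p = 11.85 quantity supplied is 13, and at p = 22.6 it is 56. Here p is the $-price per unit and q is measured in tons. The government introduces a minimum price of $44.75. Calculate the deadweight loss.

Demand slope = (2.2 − 36.6)/(56 − 13) = −0.8, so p = 47 − 0.8q.
Supply slope = (22.6 − 11.85)/(56 − 13) = 0.25, so p = 8.6 + 0.25q.
Competitive equilibrium: 47 − 0.8q = 8.6 + 0.25q → q* = 36.5714, p* = 17.7429.
At the floor p = 44.75, quantity demanded = (47 − 44.75)/0.8 = 2.8125.
Sellers' marginal cost at q' = 2.8125: 8.6 + 0.25·2.8125 = 9.3031.
Δq = 36.5714 − 2.8125 = 33.7589; wedge = 44.75 − 9.3031 = 35.4469.
Welfare loss = ½ × 33.7589 × 35.4469 = $598.32.

$598.32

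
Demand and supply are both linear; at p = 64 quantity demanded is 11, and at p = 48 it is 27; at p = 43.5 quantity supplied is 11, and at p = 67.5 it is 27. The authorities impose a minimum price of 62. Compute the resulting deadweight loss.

Demand slope = (48 − 64)/(27 − 11) = −1, so p = 75 − q.
Supply slope = (67.5 − 43.5)/(27 − 11) = 1.5, so p = 27 + 1.5q.
Competitive equilibrium: 75 − q = 27 + 1.5q → q* = 19.2, p* = 55.8.
At the floor p = 62, quantity demanded = (75 − 62)/1 = 13.
Sellers' marginal cost at q' = 13: 27 + 1.5·13 = 46.5.
Δq = 19.2 − 13 = 6.2; wedge = 62 − 46.5 = 15.5.
The triangle = ½ × 6.2 × 15.5 = 48.05.

48.05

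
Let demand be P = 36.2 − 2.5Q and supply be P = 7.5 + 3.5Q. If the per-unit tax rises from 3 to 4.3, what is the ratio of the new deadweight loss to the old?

Competitive equilibrium: 36.2 − 2.5Q = 7.5 + 3.5Q → Q* = 4.7833, P* = 24.2417.
For a per-unit tax t: ΔQ = t/6, so DWL = ½·t·(t/6) = t²/12.
At t = 3: DWL = 0.75. At t = 4.3: DWL = 1.541.
Ratio = (4.3/3)² = 2.054.

2.054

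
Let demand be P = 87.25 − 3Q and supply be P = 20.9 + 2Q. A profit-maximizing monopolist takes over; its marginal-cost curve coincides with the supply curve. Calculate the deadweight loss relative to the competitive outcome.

61.91

Competitive equilibrium: 87.25 − 3Q = 20.9 + 2Q → Q* = 13.27, P* = 47.44.
Marginal revenue: MR = 87.25 − 6Q. Set MR = MC: 87.25 − 6Q = 20.9 + 2Q → Q_m = 8.2938.
Price P_m = 87.25 − 3·8.2938 = 62.3686; MC(Q_m) = 20.9 + 2·8.2938 = 37.4876.
Competitive Q* = 13.27, so ΔQ = 4.9762; wedge = 62.3686 − 37.4876 = 24.881.
The triangle = ½ × 4.9762 × 24.881 = 61.91.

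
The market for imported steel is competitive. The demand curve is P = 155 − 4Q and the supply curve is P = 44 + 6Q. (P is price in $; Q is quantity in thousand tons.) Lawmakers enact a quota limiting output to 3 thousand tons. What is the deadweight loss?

$328.05 thousand

Competitive equilibrium: 155 − 4Q = 44 + 6Q → Q* = 11.1, P* = 110.6.
At Q = 3: demand price = 155 − 4·3 = 143; supply price = 44 + 6·3 = 62.
ΔQ = 11.1 − 3 = 8.1; wedge = 143 − 62 = 81.
Deadweight loss = ½ × 8.1 × 81 = $328.05 thousand.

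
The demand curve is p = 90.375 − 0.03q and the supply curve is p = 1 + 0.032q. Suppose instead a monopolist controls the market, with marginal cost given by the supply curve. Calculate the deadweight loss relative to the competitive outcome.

6849.79

Competitive equilibrium: 90.375 − 0.03q = 1 + 0.032q → q* = 1441.5323, p* = 47.129.
Marginal revenue: MR = 90.375 − 0.06q. Set MR = MC: 90.375 − 0.06q = 1 + 0.032q → q_m = 971.4674.
Price p_m = 90.375 − 0.03·971.4674 = 61.231; MC(q_m) = 1 + 0.032·971.4674 = 32.087.
Competitive q* = 1441.5323, so Δq = 470.0649; wedge = 61.231 − 32.087 = 29.144.
Deadweight loss = ½ × 470.0649 × 29.144 = 6849.79.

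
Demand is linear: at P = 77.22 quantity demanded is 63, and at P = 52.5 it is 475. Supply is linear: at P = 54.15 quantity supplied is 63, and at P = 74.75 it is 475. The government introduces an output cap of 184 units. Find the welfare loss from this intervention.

Demand slope = (52.5 − 77.22)/(475 − 63) = −0.06, so P = 81 − 0.06Q.
Supply slope = (74.75 − 54.15)/(475 − 63) = 0.05, so P = 51 + 0.05Q.
Competitive equilibrium: 81 − 0.06Q = 51 + 0.05Q → Q* = 272.7273, P* = 64.6364.
At Q = 184: demand price = 81 − 0.06·184 = 69.96; supply price = 51 + 0.05·184 = 60.2.
ΔQ = 272.7273 − 184 = 88.7273; wedge = 69.96 − 60.2 = 9.76.
Deadweight loss = ½ × 88.7273 × 9.76 = 432.99.

432.99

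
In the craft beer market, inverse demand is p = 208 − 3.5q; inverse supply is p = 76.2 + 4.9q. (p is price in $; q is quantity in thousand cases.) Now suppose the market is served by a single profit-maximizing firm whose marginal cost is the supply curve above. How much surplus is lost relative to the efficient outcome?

Competitive equilibrium: 208 − 3.5q = 76.2 + 4.9q → q* = 15.6905, p* = 153.0833.
Marginal revenue: MR = 208 − 7q. Set MR = MC: 208 − 7q = 76.2 + 4.9q → q_m = 11.0756.
Price p_m = 208 − 3.5·11.0756 = 169.2354; MC(q_m) = 76.2 + 4.9·11.0756 = 130.4704.
Competitive q* = 15.6905, so Δq = 4.6149; wedge = 169.2354 − 130.4704 = 38.765.
Deadweight loss = ½ × 4.6149 × 38.765 = $89.45 thousand.

$89.45 thousand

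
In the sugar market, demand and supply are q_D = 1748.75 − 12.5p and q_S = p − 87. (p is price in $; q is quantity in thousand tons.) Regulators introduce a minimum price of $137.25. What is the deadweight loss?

$135.77 thousand

In inverse form: demand p = 139.9 − 0.08q, supply p = 87 + q.
Competitive equilibrium: 139.9 − 0.08q = 87 + q → q* = 48.9815, p* = 135.9815.
At the floor p = 137.25, quantity demanded = (139.9 − 137.25)/0.08 = 33.125.
Sellers' marginal cost at q' = 33.125: 87 + 1·33.125 = 120.125.
Δq = 48.9815 − 33.125 = 15.8565; wedge = 137.25 − 120.125 = 17.125.
DWL = ½ × 15.8565 × 17.125 = $135.77 thousand.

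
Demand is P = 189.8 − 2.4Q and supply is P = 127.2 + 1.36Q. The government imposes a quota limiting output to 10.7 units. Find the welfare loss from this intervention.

Competitive equilibrium: 189.8 − 2.4Q = 127.2 + 1.36Q → Q* = 16.6489, P* = 149.8426.
At Q = 10.7: demand price = 189.8 − 2.4·10.7 = 164.12; supply price = 127.2 + 1.36·10.7 = 141.752.
ΔQ = 16.6489 − 10.7 = 5.9489; wedge = 164.12 − 141.752 = 22.368.
DWL = ½ × 5.9489 × 22.368 = 66.53.

66.53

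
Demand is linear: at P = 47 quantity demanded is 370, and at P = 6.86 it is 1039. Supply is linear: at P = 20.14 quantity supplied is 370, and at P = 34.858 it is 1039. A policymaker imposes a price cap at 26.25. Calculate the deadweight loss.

101.82

Demand slope = (6.86 − 47)/(1039 − 370) = −0.06, so P = 69.2 − 0.06Q.
Supply slope = (34.858 − 20.14)/(1039 − 370) = 0.022, so P = 12 + 0.022Q.
Competitive equilibrium: 69.2 − 0.06Q = 12 + 0.022Q → Q* = 697.561, P* = 27.3463.
At the ceiling P = 26.25, quantity supplied = (26.25 − 12)/0.022 = 647.7273.
Willingness to pay at Q' = 647.7273: 69.2 − 0.06·647.7273 = 30.3364.
ΔQ = 697.561 − 647.7273 = 49.8337; wedge = 30.3364 − 26.25 = 4.0864.
The triangle = ½ × 49.8337 × 4.0864 = 101.82.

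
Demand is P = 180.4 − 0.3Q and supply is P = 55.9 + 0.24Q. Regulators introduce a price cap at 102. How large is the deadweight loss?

Competitive equilibrium: 180.4 − 0.3Q = 55.9 + 0.24Q → Q* = 230.5556, P* = 111.2333.
At the ceiling P = 102, quantity supplied = (102 − 55.9)/0.24 = 192.0833.
Willingness to pay at Q' = 192.0833: 180.4 − 0.3·192.0833 = 122.775.
ΔQ = 230.5556 − 192.0833 = 38.4723; wedge = 122.775 − 102 = 20.775.
The triangle = ½ × 38.4723 × 20.775 = 399.63.

399.63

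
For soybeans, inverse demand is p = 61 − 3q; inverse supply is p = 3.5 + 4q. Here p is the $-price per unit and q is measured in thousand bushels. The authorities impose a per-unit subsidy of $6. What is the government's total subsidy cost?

$54.43 thousand

Competitive equilibrium: 61 − 3q = 3.5 + 4q → q* = 8.2143, p* = 36.3571.
The subsidy lowers effective supply by 6: p = 4q − 2.5.
New quantity: 61 − 3q = 4q − 2.5 → q' = 9.0714.
Total subsidy cost = 6 × 9.0714 = $54.43 thousand.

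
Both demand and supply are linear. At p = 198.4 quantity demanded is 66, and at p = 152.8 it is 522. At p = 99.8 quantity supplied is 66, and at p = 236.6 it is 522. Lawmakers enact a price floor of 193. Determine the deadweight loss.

7411.25

Demand slope = (152.8 − 198.4)/(522 − 66) = −0.1, so p = 205 − 0.1q.
Supply slope = (236.6 − 99.8)/(522 − 66) = 0.3, so p = 80 + 0.3q.
Competitive equilibrium: 205 − 0.1q = 80 + 0.3q → q* = 312.5, p* = 173.75.
At the floor p = 193, quantity demanded = (205 − 193)/0.1 = 120.
Sellers' marginal cost at q' = 120: 80 + 0.3·120 = 116.
Δq = 312.5 − 120 = 192.5; wedge = 193 − 116 = 77.
Deadweight loss = ½ × 192.5 × 77 = 7411.25.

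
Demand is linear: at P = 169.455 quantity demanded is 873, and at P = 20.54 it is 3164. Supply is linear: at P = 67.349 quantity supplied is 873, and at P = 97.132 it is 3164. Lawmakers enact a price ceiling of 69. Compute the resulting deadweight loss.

Demand slope = (20.54 − 169.455)/(3164 − 873) = −0.065, so P = 226.2 − 0.065Q.
Supply slope = (97.132 − 67.349)/(3164 − 873) = 0.013, so P = 56 + 0.013Q.
Competitive equilibrium: 226.2 − 0.065Q = 56 + 0.013Q → Q* = 2182.0513, P* = 84.3667.
At the ceiling P = 69, quantity supplied = (69 − 56)/0.013 = 1000.
Willingness to pay at Q' = 1000: 226.2 − 0.065·1000 = 161.2.
ΔQ = 2182.0513 − 1000 = 1182.0513; wedge = 161.2 − 69 = 92.2.
Welfare loss = ½ × 1182.0513 × 92.2 = 54492.56.

54492.56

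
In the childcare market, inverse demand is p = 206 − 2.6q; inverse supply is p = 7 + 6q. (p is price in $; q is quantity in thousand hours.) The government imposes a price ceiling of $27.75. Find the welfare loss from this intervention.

$1665.60 thousand

Competitive equilibrium: 206 − 2.6q = 7 + 6q → q* = 23.1395, p* = 145.8372.
At the ceiling p = 27.75, quantity supplied = (27.75 − 7)/6 = 3.4583.
Willingness to pay at q' = 3.4583: 206 − 2.6·3.4583 = 197.0084.
Δq = 23.1395 − 3.4583 = 19.6812; wedge = 197.0084 − 27.75 = 169.2584.
The triangle = ½ × 19.6812 × 169.2584 = $1665.60 thousand.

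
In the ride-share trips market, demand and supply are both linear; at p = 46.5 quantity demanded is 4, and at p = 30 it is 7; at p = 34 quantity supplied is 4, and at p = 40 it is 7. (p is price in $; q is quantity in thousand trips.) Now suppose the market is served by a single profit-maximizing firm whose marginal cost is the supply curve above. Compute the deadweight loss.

Demand slope = (30 − 46.5)/(7 − 4) = −5.5, so p = 68.5 − 5.5q.
Supply slope = (40 − 34)/(7 − 4) = 2, so p = 26 + 2q.
Competitive equilibrium: 68.5 − 5.5q = 26 + 2q → q* = 5.6667, p* = 37.3333.
Marginal revenue: MR = 68.5 − 11q. Set MR = MC: 68.5 − 11q = 26 + 2q → q_m = 3.2692.
Price p_m = 68.5 − 5.5·3.2692 = 50.5194; MC(q_m) = 26 + 2·3.2692 = 32.5384.
Competitive q* = 5.6667, so Δq = 2.3975; wedge = 50.5194 − 32.5384 = 17.981.
Deadweight loss = ½ × 2.3975 × 17.981 = $21.55 thousand.

$21.55 thousand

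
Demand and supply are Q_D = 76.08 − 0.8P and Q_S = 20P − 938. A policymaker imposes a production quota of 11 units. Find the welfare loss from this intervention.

In inverse form: demand P = 95.1 − 1.25Q, supply P = 46.9 + 0.05Q.
Competitive equilibrium: 95.1 − 1.25Q = 46.9 + 0.05Q → Q* = 37.0769, P* = 48.7538.
At Q = 11: demand price = 95.1 − 1.25·11 = 81.35; supply price = 46.9 + 0.05·11 = 47.45.
ΔQ = 37.0769 − 11 = 26.0769; wedge = 81.35 − 47.45 = 33.9.
Deadweight loss = ½ × 26.0769 × 33.9 = 442.

442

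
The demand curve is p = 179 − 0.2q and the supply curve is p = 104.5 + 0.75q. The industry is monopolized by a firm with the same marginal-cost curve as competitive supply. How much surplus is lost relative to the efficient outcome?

88.35

Competitive equilibrium: 179 − 0.2q = 104.5 + 0.75q → q* = 78.4211, p* = 163.3158.
Marginal revenue: MR = 179 − 0.4q. Set MR = MC: 179 − 0.4q = 104.5 + 0.75q → q_m = 64.7826.
Price p_m = 179 − 0.2·64.7826 = 166.0435; MC(q_m) = 104.5 + 0.75·64.7826 = 153.087.
Competitive q* = 78.4211, so Δq = 13.6385; wedge = 166.0435 − 153.087 = 12.9565.
The triangle = ½ × 13.6385 × 12.9565 = 88.35.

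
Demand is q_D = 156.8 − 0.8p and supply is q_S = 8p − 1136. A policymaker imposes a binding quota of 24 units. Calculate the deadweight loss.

160.36

In inverse form: demand p = 196 − 1.25q, supply p = 142 + 0.125q.
Competitive equilibrium: 196 − 1.25q = 142 + 0.125q → q* = 39.2727, p* = 146.9091.
At q = 24: demand price = 196 − 1.25·24 = 166; supply price = 142 + 0.125·24 = 145.
Δq = 39.2727 − 24 = 15.2727; wedge = 166 − 145 = 21.
Deadweight loss = ½ × 15.2727 × 21 = 160.36.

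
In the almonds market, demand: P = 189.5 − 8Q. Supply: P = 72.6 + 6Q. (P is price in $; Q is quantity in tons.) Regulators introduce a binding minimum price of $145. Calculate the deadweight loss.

$54.39

Competitive equilibrium: 189.5 − 8Q = 72.6 + 6Q → Q* = 8.35, P* = 122.7.
At the floor P = 145, quantity demanded = (189.5 − 145)/8 = 5.5625.
Sellers' marginal cost at Q' = 5.5625: 72.6 + 6·5.5625 = 105.975.
ΔQ = 8.35 − 5.5625 = 2.7875; wedge = 145 − 105.975 = 39.025.
Deadweight loss = ½ × 2.7875 × 39.025 = $54.39.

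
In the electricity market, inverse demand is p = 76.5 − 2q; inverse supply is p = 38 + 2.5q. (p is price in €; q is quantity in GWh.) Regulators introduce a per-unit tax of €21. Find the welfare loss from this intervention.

€49

Competitive equilibrium: 76.5 − 2q = 38 + 2.5q → q* = 8.5556, p* = 59.3889.
With the tax, the buyer price exceeds the seller price by 21: (76.5 − 2q) − (38 + 2.5q) = 21 → q' = 3.8889.
Δq = 8.5556 − 3.8889 = 4.6667; the wedge equals the tax, 21.
The triangle = ½ × 4.6667 × 21 = €49.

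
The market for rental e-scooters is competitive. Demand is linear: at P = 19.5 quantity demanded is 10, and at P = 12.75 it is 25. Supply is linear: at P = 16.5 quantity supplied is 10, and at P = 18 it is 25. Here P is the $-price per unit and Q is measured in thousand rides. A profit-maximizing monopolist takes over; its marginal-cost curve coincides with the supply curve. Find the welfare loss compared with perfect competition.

$13.30 thousand

Demand slope = (12.75 − 19.5)/(25 − 10) = −0.45, so P = 24 − 0.45Q.
Supply slope = (18 − 16.5)/(25 − 10) = 0.1, so P = 15.5 + 0.1Q.
Competitive equilibrium: 24 − 0.45Q = 15.5 + 0.1Q → Q* = 15.4545, P* = 17.0455.
Marginal revenue: MR = 24 − 0.9Q. Set MR = MC: 24 − 0.9Q = 15.5 + 0.1Q → Q_m = 8.5.
Price P_m = 24 − 0.45·8.5 = 20.175; MC(Q_m) = 15.5 + 0.1·8.5 = 16.35.
Competitive Q* = 15.4545, so ΔQ = 6.9545; wedge = 20.175 − 16.35 = 3.825.
DWL = ½ × 6.9545 × 3.825 = $13.30 thousand.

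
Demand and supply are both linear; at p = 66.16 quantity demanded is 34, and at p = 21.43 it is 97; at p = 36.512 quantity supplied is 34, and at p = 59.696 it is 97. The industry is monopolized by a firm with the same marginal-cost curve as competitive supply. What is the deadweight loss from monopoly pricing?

321.48

Demand slope = (21.43 − 66.16)/(97 − 34) = −0.71, so p = 90.3 − 0.71q.
Supply slope = (59.696 − 36.512)/(97 − 34) = 0.368, so p = 24 + 0.368q.
Competitive equilibrium: 90.3 − 0.71q = 24 + 0.368q → q* = 61.50278, p* = 46.63302.
Marginal revenue: MR = 90.3 − 1.42q. Set MR = MC: 90.3 − 1.42q = 24 + 0.368q → q_m = 37.08054.
Price p_m = 90.3 − 0.71·37.08054 = 63.97282; MC(q_m) = 24 + 0.368·37.08054 = 37.64564.
Competitive q* = 61.50278, so Δq = 24.42224; wedge = 63.97282 − 37.64564 = 26.32718.
DWL = ½ × 24.42224 × 26.32718 = 321.48.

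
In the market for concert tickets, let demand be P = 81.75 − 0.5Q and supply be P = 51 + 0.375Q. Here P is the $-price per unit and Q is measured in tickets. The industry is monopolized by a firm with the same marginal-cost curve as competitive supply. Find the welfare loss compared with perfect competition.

$71.45

Competitive equilibrium: 81.75 − 0.5Q = 51 + 0.375Q → Q* = 35.1429, P* = 64.1786.
Marginal revenue: MR = 81.75 − Q. Set MR = MC: 81.75 − Q = 51 + 0.375Q → Q_m = 22.3636.
Price P_m = 81.75 − 0.5·22.3636 = 70.5682; MC(Q_m) = 51 + 0.375·22.3636 = 59.3864.
Competitive Q* = 35.1429, so ΔQ = 12.7793; wedge = 70.5682 − 59.3864 = 11.1818.
DWL = ½ × 12.7793 × 11.1818 = $71.45.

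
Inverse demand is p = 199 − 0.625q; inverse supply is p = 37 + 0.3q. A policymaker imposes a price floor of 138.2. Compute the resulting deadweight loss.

2803.41

Competitive equilibrium: 199 − 0.625q = 37 + 0.3q → q* = 175.1351, p* = 89.5405.
At the floor p = 138.2, quantity demanded = (199 − 138.2)/0.625 = 97.28.
Sellers' marginal cost at q' = 97.28: 37 + 0.3·97.28 = 66.184.
Δq = 175.1351 − 97.28 = 77.8551; wedge = 138.2 − 66.184 = 72.016.
DWL = ½ × 77.8551 × 72.016 = 2803.41.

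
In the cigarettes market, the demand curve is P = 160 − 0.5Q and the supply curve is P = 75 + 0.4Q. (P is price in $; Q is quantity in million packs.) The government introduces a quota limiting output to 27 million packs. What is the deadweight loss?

$2046.94 million

Competitive equilibrium: 160 − 0.5Q = 75 + 0.4Q → Q* = 94.4444, P* = 112.7778.
At Q = 27: demand price = 160 − 0.5·27 = 146.5; supply price = 75 + 0.4·27 = 85.8.
ΔQ = 94.4444 − 27 = 67.4444; wedge = 146.5 − 85.8 = 60.7.
Welfare loss = ½ × 67.4444 × 60.7 = $2046.94 million.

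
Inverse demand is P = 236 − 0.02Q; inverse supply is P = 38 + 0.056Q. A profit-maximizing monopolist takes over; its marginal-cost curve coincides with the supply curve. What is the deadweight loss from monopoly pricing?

Competitive equilibrium: 236 − 0.02Q = 38 + 0.056Q → Q* = 2605.2632, P* = 183.8947.
Marginal revenue: MR = 236 − 0.04Q. Set MR = MC: 236 − 0.04Q = 38 + 0.056Q → Q_m = 2062.5.
Price P_m = 236 − 0.02·2062.5 = 194.75; MC(Q_m) = 38 + 0.056·2062.5 = 153.5.
Competitive Q* = 2605.2632, so ΔQ = 542.7632; wedge = 194.75 − 153.5 = 41.25.
DWL = ½ × 542.7632 × 41.25 = 11194.49.

11194.49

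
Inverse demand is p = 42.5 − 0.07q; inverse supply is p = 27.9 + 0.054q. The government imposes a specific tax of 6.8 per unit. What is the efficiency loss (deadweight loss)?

Competitive equilibrium: 42.5 − 0.07q = 27.9 + 0.054q → q* = 117.7419, p* = 34.2581.
With the tax, the buyer price exceeds the seller price by 6.8: (42.5 − 0.07q) − (27.9 + 0.054q) = 6.8 → q' = 62.9032.
Δq = 117.7419 − 62.9032 = 54.8387; the wedge equals the tax, 6.8.
The triangle = ½ × 54.8387 × 6.8 = 186.45.

186.45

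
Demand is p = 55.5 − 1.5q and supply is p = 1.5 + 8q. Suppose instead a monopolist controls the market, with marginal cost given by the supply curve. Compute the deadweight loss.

Competitive equilibrium: 55.5 − 1.5q = 1.5 + 8q → q* = 5.6842, p* = 46.9737.
Marginal revenue: MR = 55.5 − 3q. Set MR = MC: 55.5 − 3q = 1.5 + 8q → q_m = 4.9091.
Price p_m = 55.5 − 1.5·4.9091 = 48.1364; MC(q_m) = 1.5 + 8·4.9091 = 40.7728.
Competitive q* = 5.6842, so Δq = 0.7751; wedge = 48.1364 − 40.7728 = 7.3636.
DWL = ½ × 0.7751 × 7.3636 = 2.85.

2.85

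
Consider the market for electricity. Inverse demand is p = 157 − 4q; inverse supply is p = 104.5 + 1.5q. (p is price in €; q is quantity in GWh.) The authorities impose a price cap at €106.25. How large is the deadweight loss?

Competitive equilibrium: 157 − 4q = 104.5 + 1.5q → q* = 9.5455, p* = 118.8182.
At the ceiling p = 106.25, quantity supplied = (106.25 − 104.5)/1.5 = 1.1667.
Willingness to pay at q' = 1.1667: 157 − 4·1.1667 = 152.3332.
Δq = 9.5455 − 1.1667 = 8.3788; wedge = 152.3332 − 106.25 = 46.0832.
DWL = ½ × 8.3788 × 46.0832 = €193.06.

€193.06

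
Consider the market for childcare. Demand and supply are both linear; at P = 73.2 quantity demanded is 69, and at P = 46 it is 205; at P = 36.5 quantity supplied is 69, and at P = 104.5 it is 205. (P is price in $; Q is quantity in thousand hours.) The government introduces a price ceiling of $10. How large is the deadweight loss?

Demand slope = (46 − 73.2)/(205 − 69) = −0.2, so P = 87 − 0.2Q.
Supply slope = (104.5 − 36.5)/(205 − 69) = 0.5, so P = 2 + 0.5Q.
Competitive equilibrium: 87 − 0.2Q = 2 + 0.5Q → Q* = 121.42857, P* = 62.71429.
At the ceiling P = 10, quantity supplied = (10 − 2)/0.5 = 16.
Willingness to pay at Q' = 16: 87 − 0.2·16 = 83.8.
ΔQ = 121.42857 − 16 = 105.42857; wedge = 83.8 − 10 = 73.8.
Deadweight loss = ½ × 105.42857 × 73.8 = $3890.31 thousand.

$3890.31 thousand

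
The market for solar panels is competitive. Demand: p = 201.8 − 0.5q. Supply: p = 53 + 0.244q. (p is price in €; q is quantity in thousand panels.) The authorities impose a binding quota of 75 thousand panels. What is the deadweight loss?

Competitive equilibrium: 201.8 − 0.5q = 53 + 0.244q → q* = 200, p* = 101.8.
At q = 75: demand price = 201.8 − 0.5·75 = 164.3; supply price = 53 + 0.244·75 = 71.3.
Δq = 200 − 75 = 125; wedge = 164.3 − 71.3 = 93.
Welfare loss = ½ × 125 × 93 = €5812.50 thousand.

€5812.50 thousand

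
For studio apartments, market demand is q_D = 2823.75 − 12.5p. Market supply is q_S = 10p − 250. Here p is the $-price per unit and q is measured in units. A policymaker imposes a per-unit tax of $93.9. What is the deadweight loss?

In inverse form: demand p = 225.9 − 0.08q, supply p = 25 + 0.1q.
Competitive equilibrium: 225.9 − 0.08q = 25 + 0.1q → q* = 1116.1111, p* = 136.6111.
With the tax, the buyer price exceeds the seller price by 93.9: (225.9 − 0.08q) − (25 + 0.1q) = 93.9 → q' = 594.4444.
Δq = 1116.1111 − 594.4444 = 521.6667; the wedge equals the tax, 93.9.
Deadweight loss = ½ × 521.6667 × 93.9 = $24492.25.

$24492.25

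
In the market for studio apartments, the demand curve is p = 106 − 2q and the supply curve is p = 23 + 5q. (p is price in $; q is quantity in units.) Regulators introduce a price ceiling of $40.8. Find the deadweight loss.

$240.95

Competitive equilibrium: 106 − 2q = 23 + 5q → q* = 11.8571, p* = 82.2857.
At the ceiling p = 40.8, quantity supplied = (40.8 − 23)/5 = 3.56.
Willingness to pay at q' = 3.56: 106 − 2·3.56 = 98.88.
Δq = 11.8571 − 3.56 = 8.2971; wedge = 98.88 − 40.8 = 58.08.
The triangle = ½ × 8.2971 × 58.08 = $240.95.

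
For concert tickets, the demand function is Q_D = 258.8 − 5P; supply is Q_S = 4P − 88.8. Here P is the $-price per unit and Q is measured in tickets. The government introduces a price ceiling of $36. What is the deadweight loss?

$24.75

In inverse form: demand P = 51.76 − 0.2Q, supply P = 22.2 + 0.25Q.
Competitive equilibrium: 51.76 − 0.2Q = 22.2 + 0.25Q → Q* = 65.6889, P* = 38.6222.
At the ceiling P = 36, quantity supplied = (36 − 22.2)/0.25 = 55.2.
Willingness to pay at Q' = 55.2: 51.76 − 0.2·55.2 = 40.72.
ΔQ = 65.6889 − 55.2 = 10.4889; wedge = 40.72 − 36 = 4.72.
DWL = ½ × 10.4889 × 4.72 = $24.75.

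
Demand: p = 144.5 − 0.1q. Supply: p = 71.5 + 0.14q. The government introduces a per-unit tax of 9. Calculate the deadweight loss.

Competitive equilibrium: 144.5 − 0.1q = 71.5 + 0.14q → q* = 304.1667, p* = 114.0833.
With the tax, the buyer price exceeds the seller price by 9: (144.5 − 0.1q) − (71.5 + 0.14q) = 9 → q' = 266.6667.
Δq = 304.1667 − 266.6667 = 37.5; the wedge equals the tax, 9.
Deadweight loss = ½ × 37.5 × 9 = 168.75.

168.75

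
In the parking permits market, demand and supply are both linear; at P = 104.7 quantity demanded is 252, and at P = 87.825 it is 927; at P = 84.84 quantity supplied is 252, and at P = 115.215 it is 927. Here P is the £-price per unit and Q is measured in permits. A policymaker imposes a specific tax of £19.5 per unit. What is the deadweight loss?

£2716.07

Demand slope = (87.825 − 104.7)/(927 − 252) = −0.025, so P = 111 − 0.025Q.
Supply slope = (115.215 − 84.84)/(927 − 252) = 0.045, so P = 73.5 + 0.045Q.
Competitive equilibrium: 111 − 0.025Q = 73.5 + 0.045Q → Q* = 535.7143, P* = 97.6071.
With the tax, the buyer price exceeds the seller price by 19.5: (111 − 0.025Q) − (73.5 + 0.045Q) = 19.5 → Q' = 257.1429.
ΔQ = 535.7143 − 257.1429 = 278.5714; the wedge equals the tax, 19.5.
Welfare loss = ½ × 278.5714 × 19.5 = £2716.07.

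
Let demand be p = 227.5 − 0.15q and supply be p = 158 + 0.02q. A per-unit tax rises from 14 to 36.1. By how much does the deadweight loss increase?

3256.50

Competitive equilibrium: 227.5 − 0.15q = 158 + 0.02q → q* = 408.8235, p* = 166.1765.
For a per-unit tax t: Δq = t/0.17, so DWL = ½·t·(t/0.17) = t²/0.34.
At t = 14: DWL = 576.471. At t = 36.1: DWL = 3832.971.
Increase = 3832.971 − 576.471 = 3256.50.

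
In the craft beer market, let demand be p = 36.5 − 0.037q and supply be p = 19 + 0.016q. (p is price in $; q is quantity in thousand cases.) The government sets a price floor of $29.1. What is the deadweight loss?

$449.15 thousand

Competitive equilibrium: 36.5 − 0.037q = 19 + 0.016q → q* = 330.1887, p* = 24.283.
At the floor p = 29.1, quantity demanded = (36.5 − 29.1)/0.037 = 200.
Sellers' marginal cost at q' = 200: 19 + 0.016·200 = 22.2.
Δq = 330.1887 − 200 = 130.1887; wedge = 29.1 − 22.2 = 6.9.
The triangle = ½ × 130.1887 × 6.9 = $449.15 thousand.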